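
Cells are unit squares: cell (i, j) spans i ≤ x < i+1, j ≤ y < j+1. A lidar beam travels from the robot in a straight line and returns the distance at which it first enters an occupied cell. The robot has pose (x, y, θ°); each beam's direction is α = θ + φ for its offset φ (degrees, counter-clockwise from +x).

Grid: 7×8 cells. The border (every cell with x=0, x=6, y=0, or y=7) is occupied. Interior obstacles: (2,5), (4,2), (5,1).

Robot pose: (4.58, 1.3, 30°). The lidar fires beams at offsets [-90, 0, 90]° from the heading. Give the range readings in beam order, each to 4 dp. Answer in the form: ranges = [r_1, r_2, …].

beam 1: φ=-90°, α=300°
  cosα=0.5000 sinα=-0.8660 | (4,1) | tMaxX 0.8400 tMaxY 0.3464 | tΔX 2.0000 tΔY 1.1547
    t=0.3464 [y] (4,0) — stop
  → r_1 = 0.3464
beam 2: φ=0°, α=30°
  cosα=0.8660 sinα=0.5000 | (4,1) | tMaxX 0.4850 tMaxY 1.4000 | tΔX 1.1547 tΔY 2.0000
    t=0.4850 [x] (5,1) — stop
  → r_2 = 0.4850
beam 3: φ=90°, α=120°
  cosα=-0.5000 sinα=0.8660 | (4,1) | tMaxX 1.1600 tMaxY 0.8083 | tΔX 2.0000 tΔY 1.1547
    t=0.8083 [y] (4,2) — stop
  → r_3 = 0.8083

ranges = [0.3464, 0.4850, 0.8083]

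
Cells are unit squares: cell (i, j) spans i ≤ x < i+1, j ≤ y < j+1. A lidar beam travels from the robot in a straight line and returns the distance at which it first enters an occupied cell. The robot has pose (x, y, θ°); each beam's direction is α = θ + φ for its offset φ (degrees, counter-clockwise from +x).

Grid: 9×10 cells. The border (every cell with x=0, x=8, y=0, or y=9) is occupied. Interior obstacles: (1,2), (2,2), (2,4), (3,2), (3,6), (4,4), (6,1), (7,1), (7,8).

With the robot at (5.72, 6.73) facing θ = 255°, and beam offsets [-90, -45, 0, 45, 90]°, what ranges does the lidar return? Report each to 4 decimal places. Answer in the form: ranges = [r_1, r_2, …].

beam 1: φ=-90°, α=165°
  d=(-0.9659,0.2588)  start (5,6)  tX=0.7454 tY=1.0432  stride 1/|dx|=1.0353 1/|dy|=3.8637
    cross x-line → (4,6), t=0.7454
    cross y-line → (4,7), t=1.0432
    cross x-line → (3,7), t=1.7807
    cross x-line → (2,7), t=2.8160
    cross x-line → (1,7), t=3.8512
    cross x-line → (0,7), t=4.8865 (wall)
  → r_1 = 4.8865
beam 2: φ=-45°, α=210°
  d=(-0.8660,-0.5000)  start (5,6)  tX=0.8314 tY=1.4600  stride 1/|dx|=1.1547 1/|dy|=2.0000
    cross x-line → (4,6), t=0.8314
    cross y-line → (4,5), t=1.4600
    cross x-line → (3,5), t=1.9861
    cross x-line → (2,5), t=3.1408
    cross y-line → (2,4), t=3.4600 (wall)
  → r_2 = 3.4600
beam 3: φ=0°, α=255°
  d=(-0.2588,-0.9659)  start (5,6)  tX=2.7819 tY=0.7558  stride 1/|dx|=3.8637 1/|dy|=1.0353
    cross y-line → (5,5), t=0.7558
    cross y-line → (5,4), t=1.7910
    cross x-line → (4,4), t=2.7819 (wall)
  → r_3 = 2.7819
beam 4: φ=45°, α=300°
  d=(0.5000,-0.8660)  start (5,6)  tX=0.5600 tY=0.8429  stride 1/|dx|=2.0000 1/|dy|=1.1547
    cross x-line → (6,6), t=0.5600
    cross y-line → (6,5), t=0.8429
    cross y-line → (6,4), t=1.9976
    cross x-line → (7,4), t=2.5600
    cross y-line → (7,3), t=3.1523
    cross y-line → (7,2), t=4.3070
    cross x-line → (8,2), t=4.5600 (wall)
  → r_4 = 4.5600
beam 5: φ=90°, α=345°
  d=(0.9659,-0.2588)  start (5,6)  tX=0.2899 tY=2.8205  stride 1/|dx|=1.0353 1/|dy|=3.8637
    cross x-line → (6,6), t=0.2899
    cross x-line → (7,6), t=1.3252
    cross x-line → (8,6), t=2.3604 (wall)
  → r_5 = 2.3604

ranges = [4.8865, 3.4600, 2.7819, 4.5600, 2.3604]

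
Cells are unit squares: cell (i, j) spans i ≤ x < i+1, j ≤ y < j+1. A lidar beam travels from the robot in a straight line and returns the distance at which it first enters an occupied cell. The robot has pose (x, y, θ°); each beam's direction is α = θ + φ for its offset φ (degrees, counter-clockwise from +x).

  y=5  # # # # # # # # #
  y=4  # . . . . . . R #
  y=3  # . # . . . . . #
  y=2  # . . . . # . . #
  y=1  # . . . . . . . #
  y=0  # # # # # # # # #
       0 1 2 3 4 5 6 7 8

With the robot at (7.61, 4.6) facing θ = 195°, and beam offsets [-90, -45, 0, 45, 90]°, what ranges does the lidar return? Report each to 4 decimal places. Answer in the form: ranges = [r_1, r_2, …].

beam 1: φ=-90°, α=105°
  dir = (cos 105°, sin 105°) = (-0.2588, 0.9659); from cell (7,4)
  next x-line at t=2.3569, next y-line at t=0.4141; Δt_x=3.8637, Δt_y=1.0353
    y: enter (7,5) at t=0.4141 ← occupied
  → r_1 = 0.4141
beam 2: φ=-45°, α=150°
  dir = (cos 150°, sin 150°) = (-0.8660, 0.5000); from cell (7,4)
  next x-line at t=0.7044, next y-line at t=0.8000; Δt_x=1.1547, Δt_y=2.0000
    x: enter (6,4) at t=0.7044
    y: enter (6,5) at t=0.8000 ← occupied
  → r_2 = 0.8000
beam 3: φ=0°, α=195°
  dir = (cos 195°, sin 195°) = (-0.9659, -0.2588); from cell (7,4)
  next x-line at t=0.6315, next y-line at t=2.3182; Δt_x=1.0353, Δt_y=3.8637
    x: enter (6,4) at t=0.6315
    x: enter (5,4) at t=1.6668
    y: enter (5,3) at t=2.3182
    x: enter (4,3) at t=2.7021
    x: enter (3,3) at t=3.7373
    x: enter (2,3) at t=4.7726 ← occupied
  → r_3 = 4.7726
beam 4: φ=45°, α=240°
  dir = (cos 240°, sin 240°) = (-0.5000, -0.8660); from cell (7,4)
  next x-line at t=1.2200, next y-line at t=0.6928; Δt_x=2.0000, Δt_y=1.1547
    y: enter (7,3) at t=0.6928
    x: enter (6,3) at t=1.2200
    y: enter (6,2) at t=1.8475
    y: enter (6,1) at t=3.0022
    x: enter (5,1) at t=3.2200
    y: enter (5,0) at t=4.1569 ← occupied
  → r_4 = 4.1569
beam 5: φ=90°, α=285°
  dir = (cos 285°, sin 285°) = (0.2588, -0.9659); from cell (7,4)
  next x-line at t=1.5068, next y-line at t=0.6212; Δt_x=3.8637, Δt_y=1.0353
    y: enter (7,3) at t=0.6212
    x: enter (8,3) at t=1.5068 ← occupied
  → r_5 = 1.5068

ranges = [0.4141, 0.8000, 4.7726, 4.1569, 1.5068]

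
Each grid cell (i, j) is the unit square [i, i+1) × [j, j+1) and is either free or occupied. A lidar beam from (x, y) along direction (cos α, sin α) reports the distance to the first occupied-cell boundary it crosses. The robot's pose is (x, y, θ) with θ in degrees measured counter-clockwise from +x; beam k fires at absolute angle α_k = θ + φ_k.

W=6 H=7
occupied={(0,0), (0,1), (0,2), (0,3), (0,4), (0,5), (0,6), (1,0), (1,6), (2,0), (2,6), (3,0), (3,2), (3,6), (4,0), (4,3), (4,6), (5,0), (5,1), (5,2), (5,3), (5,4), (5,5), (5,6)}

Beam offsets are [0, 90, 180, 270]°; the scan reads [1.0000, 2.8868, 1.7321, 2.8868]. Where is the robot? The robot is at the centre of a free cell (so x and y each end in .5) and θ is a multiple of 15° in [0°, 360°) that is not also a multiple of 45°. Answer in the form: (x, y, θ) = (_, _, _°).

(x, y, θ) = (2.5, 3.5, 330°)

Enumerate (i+0.5, j+0.5, θ) over the 18 free cells and 16 admissible headings. For each, cast all 4 beams and compare to the given ranges.
  (1.5, 4.5, 60°): beam 1 = 1.7321 ≠ 1.0000 ✗
  (2.5, 3.5, 285°): beam 1 = 2.5882 ≠ 1.0000 ✗
  (1.5, 1.5, 285°): beam 1 = 0.5176 ≠ 1.0000 ✗
  …
  (2.5, 3.5, 330°): r_1=1.0000, r_2=2.8868, r_3=1.7321, r_4=2.8868 — all match ✓
No second candidate reproduces the full scan.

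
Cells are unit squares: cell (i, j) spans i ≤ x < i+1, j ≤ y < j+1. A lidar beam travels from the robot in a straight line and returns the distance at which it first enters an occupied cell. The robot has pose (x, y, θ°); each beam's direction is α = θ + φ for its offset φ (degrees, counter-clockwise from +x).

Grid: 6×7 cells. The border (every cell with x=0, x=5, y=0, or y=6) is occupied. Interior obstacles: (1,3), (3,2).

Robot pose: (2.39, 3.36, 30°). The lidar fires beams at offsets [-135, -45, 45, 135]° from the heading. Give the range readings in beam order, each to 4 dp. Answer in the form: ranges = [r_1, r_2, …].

ranges = [2.4433, 1.3909, 2.7331, 0.4038]

beam 1: φ=-135°, α=255°
  d=(-0.2588,-0.9659)  start (2,3)  tX=1.5068 tY=0.3727  stride 1/|dx|=3.8637 1/|dy|=1.0353
    cross y-line → (2,2), t=0.3727
    cross y-line → (2,1), t=1.4080
    cross x-line → (1,1), t=1.5068
    cross y-line → (1,0), t=2.4433 (wall)
  → r_1 = 2.4433
beam 2: φ=-45°, α=345°
  d=(0.9659,-0.2588)  start (2,3)  tX=0.6315 tY=1.3909  stride 1/|dx|=1.0353 1/|dy|=3.8637
    cross x-line → (3,3), t=0.6315
    cross y-line → (3,2), t=1.3909 (wall)
  → r_2 = 1.3909
beam 3: φ=45°, α=75°
  d=(0.2588,0.9659)  start (2,3)  tX=2.3569 tY=0.6626  stride 1/|dx|=3.8637 1/|dy|=1.0353
    cross y-line → (2,4), t=0.6626
    cross y-line → (2,5), t=1.6979
    cross x-line → (3,5), t=2.3569
    cross y-line → (3,6), t=2.7331 (wall)
  → r_3 = 2.7331
beam 4: φ=135°, α=165°
  d=(-0.9659,0.2588)  start (2,3)  tX=0.4038 tY=2.4728  stride 1/|dx|=1.0353 1/|dy|=3.8637
    cross x-line → (1,3), t=0.4038 (wall)
  → r_4 = 0.4038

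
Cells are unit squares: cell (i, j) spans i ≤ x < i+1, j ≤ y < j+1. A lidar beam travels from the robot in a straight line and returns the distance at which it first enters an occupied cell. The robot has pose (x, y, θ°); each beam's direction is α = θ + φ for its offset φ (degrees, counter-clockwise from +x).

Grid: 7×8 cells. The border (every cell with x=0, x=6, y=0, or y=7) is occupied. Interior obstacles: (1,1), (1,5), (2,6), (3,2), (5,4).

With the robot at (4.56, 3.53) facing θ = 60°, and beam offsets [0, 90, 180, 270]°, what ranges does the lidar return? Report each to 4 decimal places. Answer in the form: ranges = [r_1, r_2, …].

ranges = [0.8800, 2.9560, 1.1200, 1.6628]

beam 1: φ=0°, α=60°
  direction (0.5000, 0.8660); cell (4,3); t to first gridline: x 0.8800, y 0.5427 (then +2.0000 / +1.1547)
    (4,4) via y @ 0.5427
    (5,4) via x @ 0.8800  # hit
  → r_1 = 0.8800
beam 2: φ=90°, α=150°
  direction (-0.8660, 0.5000); cell (4,3); t to first gridline: x 0.6466, y 0.9400 (then +1.1547 / +2.0000)
    (3,3) via x @ 0.6466
    (3,4) via y @ 0.9400
    (2,4) via x @ 1.8013
    (2,5) via y @ 2.9400
    (1,5) via x @ 2.9560  # hit
  → r_2 = 2.9560
beam 3: φ=180°, α=240°
  direction (-0.5000, -0.8660); cell (4,3); t to first gridline: x 1.1200, y 0.6120 (then +2.0000 / +1.1547)
    (4,2) via y @ 0.6120
    (3,2) via x @ 1.1200  # hit
  → r_3 = 1.1200
beam 4: φ=270°, α=330°
  direction (0.8660, -0.5000); cell (4,3); t to first gridline: x 0.5081, y 1.0600 (then +1.1547 / +2.0000)
    (5,3) via x @ 0.5081
    (5,2) via y @ 1.0600
    (6,2) via x @ 1.6628  # hit
  → r_4 = 1.6628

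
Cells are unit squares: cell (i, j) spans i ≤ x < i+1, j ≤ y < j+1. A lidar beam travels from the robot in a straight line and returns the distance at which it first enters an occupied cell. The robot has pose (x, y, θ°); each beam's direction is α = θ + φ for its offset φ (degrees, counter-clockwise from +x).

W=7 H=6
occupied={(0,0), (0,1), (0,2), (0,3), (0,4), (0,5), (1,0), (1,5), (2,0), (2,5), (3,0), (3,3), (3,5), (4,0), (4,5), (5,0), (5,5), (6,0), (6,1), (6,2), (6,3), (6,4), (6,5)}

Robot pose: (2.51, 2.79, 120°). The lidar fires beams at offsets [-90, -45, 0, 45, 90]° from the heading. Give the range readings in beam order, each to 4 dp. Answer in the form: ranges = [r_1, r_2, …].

beam 1: φ=-90°, α=30°
  cosα=0.8660 sinα=0.5000 | (2,2) | tMaxX 0.5658 tMaxY 0.4200 | tΔX 1.1547 tΔY 2.0000
    t=0.4200 [y] (2,3)
    t=0.5658 [x] (3,3) — stop
  → r_1 = 0.5658
beam 2: φ=-45°, α=75°
  cosα=0.2588 sinα=0.9659 | (2,2) | tMaxX 1.8932 tMaxY 0.2174 | tΔX 3.8637 tΔY 1.0353
    t=0.2174 [y] (2,3)
    t=1.2527 [y] (2,4)
    t=1.8932 [x] (3,4)
    t=2.2880 [y] (3,5) — stop
  → r_2 = 2.2880
beam 3: φ=0°, α=120°
  cosα=-0.5000 sinα=0.8660 | (2,2) | tMaxX 1.0200 tMaxY 0.2425 | tΔX 2.0000 tΔY 1.1547
    t=0.2425 [y] (2,3)
    t=1.0200 [x] (1,3)
    t=1.3972 [y] (1,4)
    t=2.5519 [y] (1,5) — stop
  → r_3 = 2.5519
beam 4: φ=45°, α=165°
  cosα=-0.9659 sinα=0.2588 | (2,2) | tMaxX 0.5280 tMaxY 0.8114 | tΔX 1.0353 tΔY 3.8637
    t=0.5280 [x] (1,2)
    t=0.8114 [y] (1,3)
    t=1.5633 [x] (0,3) — stop
  → r_4 = 1.5633
beam 5: φ=90°, α=210°
  cosα=-0.8660 sinα=-0.5000 | (2,2) | tMaxX 0.5889 tMaxY 1.5800 | tΔX 1.1547 tΔY 2.0000
    t=0.5889 [x] (1,2)
    t=1.5800 [y] (1,1)
    t=1.7436 [x] (0,1) — stop
  → r_5 = 1.7436

ranges = [0.5658, 2.2880, 2.5519, 1.5633, 1.7436]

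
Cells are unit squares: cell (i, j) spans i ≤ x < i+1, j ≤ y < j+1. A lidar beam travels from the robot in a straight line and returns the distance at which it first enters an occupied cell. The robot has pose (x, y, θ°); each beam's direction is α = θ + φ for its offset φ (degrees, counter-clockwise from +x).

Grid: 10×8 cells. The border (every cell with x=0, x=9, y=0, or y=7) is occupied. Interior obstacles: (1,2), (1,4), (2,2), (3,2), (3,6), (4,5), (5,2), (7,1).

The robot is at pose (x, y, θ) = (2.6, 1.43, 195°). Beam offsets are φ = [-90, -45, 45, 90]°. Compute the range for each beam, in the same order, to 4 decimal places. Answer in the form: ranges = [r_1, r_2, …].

ranges = [0.5901, 1.1400, 0.4965, 0.4452]

beam 1: φ=-90°, α=105°
  dir = (cos 105°, sin 105°) = (-0.2588, 0.9659); from cell (2,1)
  next x-line at t=2.3182, next y-line at t=0.5901; Δt_x=3.8637, Δt_y=1.0353
    y: enter (2,2) at t=0.5901 ← occupied
  → r_1 = 0.5901
beam 2: φ=-45°, α=150°
  dir = (cos 150°, sin 150°) = (-0.8660, 0.5000); from cell (2,1)
  next x-line at t=0.6928, next y-line at t=1.1400; Δt_x=1.1547, Δt_y=2.0000
    x: enter (1,1) at t=0.6928
    y: enter (1,2) at t=1.1400 ← occupied
  → r_2 = 1.1400
beam 3: φ=45°, α=240°
  dir = (cos 240°, sin 240°) = (-0.5000, -0.8660); from cell (2,1)
  next x-line at t=1.2000, next y-line at t=0.4965; Δt_x=2.0000, Δt_y=1.1547
    y: enter (2,0) at t=0.4965 ← occupied
  → r_3 = 0.4965
beam 4: φ=90°, α=285°
  dir = (cos 285°, sin 285°) = (0.2588, -0.9659); from cell (2,1)
  next x-line at t=1.5455, next y-line at t=0.4452; Δt_x=3.8637, Δt_y=1.0353
    y: enter (2,0) at t=0.4452 ← occupied
  → r_4 = 0.4452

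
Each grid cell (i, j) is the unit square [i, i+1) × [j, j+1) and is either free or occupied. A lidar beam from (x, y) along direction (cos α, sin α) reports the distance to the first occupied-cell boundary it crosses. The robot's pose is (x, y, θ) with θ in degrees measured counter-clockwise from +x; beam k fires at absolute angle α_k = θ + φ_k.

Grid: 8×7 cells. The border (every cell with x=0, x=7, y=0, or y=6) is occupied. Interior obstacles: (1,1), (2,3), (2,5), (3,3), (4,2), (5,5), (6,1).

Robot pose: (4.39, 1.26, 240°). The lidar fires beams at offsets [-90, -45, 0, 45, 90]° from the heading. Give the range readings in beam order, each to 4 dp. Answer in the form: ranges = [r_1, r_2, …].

beam 1: φ=-90°, α=150°
  dir = (cos 150°, sin 150°) = (-0.8660, 0.5000); from cell (4,1)
  next x-line at t=0.4503, next y-line at t=1.4800; Δt_x=1.1547, Δt_y=2.0000
    x: enter (3,1) at t=0.4503
    y: enter (3,2) at t=1.4800
    x: enter (2,2) at t=1.6050
    x: enter (1,2) at t=2.7597
    y: enter (1,3) at t=3.4800
    x: enter (0,3) at t=3.9144 ← occupied
  → r_1 = 3.9144
beam 2: φ=-45°, α=195°
  dir = (cos 195°, sin 195°) = (-0.9659, -0.2588); from cell (4,1)
  next x-line at t=0.4038, next y-line at t=1.0046; Δt_x=1.0353, Δt_y=3.8637
    x: enter (3,1) at t=0.4038
    y: enter (3,0) at t=1.0046 ← occupied
  → r_2 = 1.0046
beam 3: φ=0°, α=240°
  dir = (cos 240°, sin 240°) = (-0.5000, -0.8660); from cell (4,1)
  next x-line at t=0.7800, next y-line at t=0.3002; Δt_x=2.0000, Δt_y=1.1547
    y: enter (4,0) at t=0.3002 ← occupied
  → r_3 = 0.3002
beam 4: φ=45°, α=285°
  dir = (cos 285°, sin 285°) = (0.2588, -0.9659); from cell (4,1)
  next x-line at t=2.3569, next y-line at t=0.2692; Δt_x=3.8637, Δt_y=1.0353
    y: enter (4,0) at t=0.2692 ← occupied
  → r_4 = 0.2692
beam 5: φ=90°, α=330°
  dir = (cos 330°, sin 330°) = (0.8660, -0.5000); from cell (4,1)
  next x-line at t=0.7044, next y-line at t=0.5200; Δt_x=1.1547, Δt_y=2.0000
    y: enter (4,0) at t=0.5200 ← occupied
  → r_5 = 0.5200

ranges = [3.9144, 1.0046, 0.3002, 0.2692, 0.5200]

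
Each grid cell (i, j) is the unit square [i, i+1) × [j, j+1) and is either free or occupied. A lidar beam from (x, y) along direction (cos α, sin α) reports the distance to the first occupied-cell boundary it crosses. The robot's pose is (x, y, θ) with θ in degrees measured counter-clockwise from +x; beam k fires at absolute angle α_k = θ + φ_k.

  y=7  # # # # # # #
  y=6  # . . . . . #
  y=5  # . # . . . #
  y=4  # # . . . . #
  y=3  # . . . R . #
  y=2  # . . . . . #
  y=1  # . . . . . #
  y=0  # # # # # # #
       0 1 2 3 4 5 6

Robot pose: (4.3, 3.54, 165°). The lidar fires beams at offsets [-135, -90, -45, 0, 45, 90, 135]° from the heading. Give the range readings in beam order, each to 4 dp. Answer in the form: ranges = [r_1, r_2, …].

ranges = [1.9630, 3.5821, 2.6000, 2.3811, 3.8105, 2.6296, 2.9329]

beam 1: φ=-135°, α=30°
  direction (0.8660, 0.5000); cell (4,3); t to first gridline: x 0.8083, y 0.9200 (then +1.1547 / +2.0000)
    (5,3) via x @ 0.8083
    (5,4) via y @ 0.9200
    (6,4) via x @ 1.9630  # hit
  → r_1 = 1.9630
beam 2: φ=-90°, α=75°
  direction (0.2588, 0.9659); cell (4,3); t to first gridline: x 2.7046, y 0.4762 (then +3.8637 / +1.0353)
    (4,4) via y @ 0.4762
    (4,5) via y @ 1.5115
    (4,6) via y @ 2.5468
    (5,6) via x @ 2.7046
    (5,7) via y @ 3.5821  # hit
  → r_2 = 3.5821
beam 3: φ=-45°, α=120°
  direction (-0.5000, 0.8660); cell (4,3); t to first gridline: x 0.6000, y 0.5312 (then +2.0000 / +1.1547)
    (4,4) via y @ 0.5312
    (3,4) via x @ 0.6000
    (3,5) via y @ 1.6859
    (2,5) via x @ 2.6000  # hit
  → r_3 = 2.6000
beam 4: φ=0°, α=165°
  direction (-0.9659, 0.2588); cell (4,3); t to first gridline: x 0.3106, y 1.7773 (then +1.0353 / +3.8637)
    (3,3) via x @ 0.3106
    (2,3) via x @ 1.3459
    (2,4) via y @ 1.7773
    (1,4) via x @ 2.3811  # hit
  → r_4 = 2.3811
beam 5: φ=45°, α=210°
  direction (-0.8660, -0.5000); cell (4,3); t to first gridline: x 0.3464, y 1.0800 (then +1.1547 / +2.0000)
    (3,3) via x @ 0.3464
    (3,2) via y @ 1.0800
    (2,2) via x @ 1.5011
    (1,2) via x @ 2.6558
    (1,1) via y @ 3.0800
    (0,1) via x @ 3.8105  # hit
  → r_5 = 3.8105
beam 6: φ=90°, α=255°
  direction (-0.2588, -0.9659); cell (4,3); t to first gridline: x 1.1591, y 0.5590 (then +3.8637 / +1.0353)
    (4,2) via y @ 0.5590
    (3,2) via x @ 1.1591
    (3,1) via y @ 1.5943
    (3,0) via y @ 2.6296  # hit
  → r_6 = 2.6296
beam 7: φ=135°, α=300°
  direction (0.5000, -0.8660); cell (4,3); t to first gridline: x 1.4000, y 0.6235 (then +2.0000 / +1.1547)
    (4,2) via y @ 0.6235
    (5,2) via x @ 1.4000
    (5,1) via y @ 1.7782
    (5,0) via y @ 2.9329  # hit
  → r_7 = 2.9329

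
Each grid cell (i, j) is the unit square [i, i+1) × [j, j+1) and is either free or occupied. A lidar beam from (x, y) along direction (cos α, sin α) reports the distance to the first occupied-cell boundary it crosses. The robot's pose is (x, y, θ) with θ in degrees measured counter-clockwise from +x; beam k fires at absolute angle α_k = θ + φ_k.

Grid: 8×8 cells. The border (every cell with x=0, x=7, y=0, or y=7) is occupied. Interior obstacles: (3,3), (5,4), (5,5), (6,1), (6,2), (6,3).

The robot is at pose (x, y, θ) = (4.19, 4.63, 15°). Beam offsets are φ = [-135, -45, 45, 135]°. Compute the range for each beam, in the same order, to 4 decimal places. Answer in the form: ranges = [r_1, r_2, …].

beam 1: φ=-135°, α=240°
  cosα=-0.5000 sinα=-0.8660 | (4,4) | tMaxX 0.3800 tMaxY 0.7275 | tΔX 2.0000 tΔY 1.1547
    t=0.3800 [x] (3,4)
    t=0.7275 [y] (3,3) — stop
  → r_1 = 0.7275
beam 2: φ=-45°, α=330°
  cosα=0.8660 sinα=-0.5000 | (4,4) | tMaxX 0.9353 tMaxY 1.2600 | tΔX 1.1547 tΔY 2.0000
    t=0.9353 [x] (5,4) — stop
  → r_2 = 0.9353
beam 3: φ=45°, α=60°
  cosα=0.5000 sinα=0.8660 | (4,4) | tMaxX 1.6200 tMaxY 0.4272 | tΔX 2.0000 tΔY 1.1547
    t=0.4272 [y] (4,5)
    t=1.5819 [y] (4,6)
    t=1.6200 [x] (5,6)
    t=2.7366 [y] (5,7) — stop
  → r_3 = 2.7366
beam 4: φ=135°, α=150°
  cosα=-0.8660 sinα=0.5000 | (4,4) | tMaxX 0.2194 tMaxY 0.7400 | tΔX 1.1547 tΔY 2.0000
    t=0.2194 [x] (3,4)
    t=0.7400 [y] (3,5)
    t=1.3741 [x] (2,5)
    t=2.5288 [x] (1,5)
    t=2.7400 [y] (1,6)
    t=3.6835 [x] (0,6) — stop
  → r_4 = 3.6835

ranges = [0.7275, 0.9353, 2.7366, 3.6835]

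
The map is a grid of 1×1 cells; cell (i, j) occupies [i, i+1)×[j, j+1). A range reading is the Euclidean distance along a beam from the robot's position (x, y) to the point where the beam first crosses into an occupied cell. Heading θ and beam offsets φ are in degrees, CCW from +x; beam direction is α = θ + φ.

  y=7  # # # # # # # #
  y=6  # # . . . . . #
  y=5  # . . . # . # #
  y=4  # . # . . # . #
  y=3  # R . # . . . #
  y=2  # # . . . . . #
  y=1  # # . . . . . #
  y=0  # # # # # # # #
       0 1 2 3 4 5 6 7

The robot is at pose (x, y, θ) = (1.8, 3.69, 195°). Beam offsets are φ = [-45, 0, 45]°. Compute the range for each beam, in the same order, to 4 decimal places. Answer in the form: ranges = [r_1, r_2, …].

ranges = [0.9238, 0.8282, 0.7967]

beam 1: φ=-45°, α=150°
  dir = (cos 150°, sin 150°) = (-0.8660, 0.5000); from cell (1,3)
  next x-line at t=0.9238, next y-line at t=0.6200; Δt_x=1.1547, Δt_y=2.0000
    y: enter (1,4) at t=0.6200
    x: enter (0,4) at t=0.9238 ← occupied
  → r_1 = 0.9238
beam 2: φ=0°, α=195°
  dir = (cos 195°, sin 195°) = (-0.9659, -0.2588); from cell (1,3)
  next x-line at t=0.8282, next y-line at t=2.6660; Δt_x=1.0353, Δt_y=3.8637
    x: enter (0,3) at t=0.8282 ← occupied
  → r_2 = 0.8282
beam 3: φ=45°, α=240°
  dir = (cos 240°, sin 240°) = (-0.5000, -0.8660); from cell (1,3)
  next x-line at t=1.6000, next y-line at t=0.7967; Δt_x=2.0000, Δt_y=1.1547
    y: enter (1,2) at t=0.7967 ← occupied
  → r_3 = 0.7967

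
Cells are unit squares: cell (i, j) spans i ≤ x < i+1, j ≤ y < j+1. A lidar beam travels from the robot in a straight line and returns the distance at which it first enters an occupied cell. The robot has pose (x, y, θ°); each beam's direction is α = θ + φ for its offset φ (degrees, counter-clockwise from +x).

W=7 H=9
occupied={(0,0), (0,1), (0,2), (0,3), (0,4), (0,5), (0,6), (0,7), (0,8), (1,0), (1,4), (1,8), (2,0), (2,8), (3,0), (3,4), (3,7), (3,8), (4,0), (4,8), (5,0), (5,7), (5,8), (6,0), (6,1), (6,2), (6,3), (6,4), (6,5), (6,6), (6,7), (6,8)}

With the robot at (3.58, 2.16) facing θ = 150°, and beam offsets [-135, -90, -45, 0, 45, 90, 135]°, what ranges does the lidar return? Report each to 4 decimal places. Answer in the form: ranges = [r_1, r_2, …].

ranges = [2.5054, 4.8400, 1.9049, 2.9791, 2.6710, 1.3395, 1.2009]

beam 1: φ=-135°, α=15°
  cosα=0.9659 sinα=0.2588 | (3,2) | tMaxX 0.4348 tMaxY 3.2455 | tΔX 1.0353 tΔY 3.8637
    t=0.4348 [x] (4,2)
    t=1.4701 [x] (5,2)
    t=2.5054 [x] (6,2) — stop
  → r_1 = 2.5054
beam 2: φ=-90°, α=60°
  cosα=0.5000 sinα=0.8660 | (3,2) | tMaxX 0.8400 tMaxY 0.9699 | tΔX 2.0000 tΔY 1.1547
    t=0.8400 [x] (4,2)
    t=0.9699 [y] (4,3)
    t=2.1246 [y] (4,4)
    t=2.8400 [x] (5,4)
    t=3.2793 [y] (5,5)
    t=4.4341 [y] (5,6)
    t=4.8400 [x] (6,6) — stop
  → r_2 = 4.8400
beam 3: φ=-45°, α=105°
  cosα=-0.2588 sinα=0.9659 | (3,2) | tMaxX 2.2409 tMaxY 0.8696 | tΔX 3.8637 tΔY 1.0353
    t=0.8696 [y] (3,3)
    t=1.9049 [y] (3,4) — stop
  → r_3 = 1.9049
beam 4: φ=0°, α=150°
  cosα=-0.8660 sinα=0.5000 | (3,2) | tMaxX 0.6697 tMaxY 1.6800 | tΔX 1.1547 tΔY 2.0000
    t=0.6697 [x] (2,2)
    t=1.6800 [y] (2,3)
    t=1.8244 [x] (1,3)
    t=2.9791 [x] (0,3) — stop
  → r_4 = 2.9791
beam 5: φ=45°, α=195°
  cosα=-0.9659 sinα=-0.2588 | (3,2) | tMaxX 0.6005 tMaxY 0.6182 | tΔX 1.0353 tΔY 3.8637
    t=0.6005 [x] (2,2)
    t=0.6182 [y] (2,1)
    t=1.6357 [x] (1,1)
    t=2.6710 [x] (0,1) — stop
  → r_5 = 2.6710
beam 6: φ=90°, α=240°
  cosα=-0.5000 sinα=-0.8660 | (3,2) | tMaxX 1.1600 tMaxY 0.1848 | tΔX 2.0000 tΔY 1.1547
    t=0.1848 [y] (3,1)
    t=1.1600 [x] (2,1)
    t=1.3395 [y] (2,0) — stop
  → r_6 = 1.3395
beam 7: φ=135°, α=285°
  cosα=0.2588 sinα=-0.9659 | (3,2) | tMaxX 1.6228 tMaxY 0.1656 | tΔX 3.8637 tΔY 1.0353
    t=0.1656 [y] (3,1)
    t=1.2009 [y] (3,0) — stop
  → r_7 = 1.2009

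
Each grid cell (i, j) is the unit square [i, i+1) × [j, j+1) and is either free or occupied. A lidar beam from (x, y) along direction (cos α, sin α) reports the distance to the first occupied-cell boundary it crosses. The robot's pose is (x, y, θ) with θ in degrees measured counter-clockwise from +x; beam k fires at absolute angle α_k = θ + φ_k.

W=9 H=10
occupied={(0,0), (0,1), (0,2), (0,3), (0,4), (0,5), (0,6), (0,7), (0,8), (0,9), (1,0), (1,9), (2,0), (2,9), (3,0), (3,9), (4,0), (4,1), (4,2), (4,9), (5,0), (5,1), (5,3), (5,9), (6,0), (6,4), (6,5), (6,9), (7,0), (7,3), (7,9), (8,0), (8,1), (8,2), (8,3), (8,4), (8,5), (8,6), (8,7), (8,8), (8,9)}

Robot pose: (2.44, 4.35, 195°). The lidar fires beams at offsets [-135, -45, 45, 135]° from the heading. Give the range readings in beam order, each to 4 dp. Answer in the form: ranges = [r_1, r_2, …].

ranges = [5.3694, 1.6628, 2.8800, 2.7000]

beam 1: φ=-135°, α=60°
  dir = (cos 60°, sin 60°) = (0.5000, 0.8660); from cell (2,4)
  next x-line at t=1.1200, next y-line at t=0.7506; Δt_x=2.0000, Δt_y=1.1547
    y: enter (2,5) at t=0.7506
    x: enter (3,5) at t=1.1200
    y: enter (3,6) at t=1.9053
    y: enter (3,7) at t=3.0600
    x: enter (4,7) at t=3.1200
    y: enter (4,8) at t=4.2147
    x: enter (5,8) at t=5.1200
    y: enter (5,9) at t=5.3694 ← occupied
  → r_1 = 5.3694
beam 2: φ=-45°, α=150°
  dir = (cos 150°, sin 150°) = (-0.8660, 0.5000); from cell (2,4)
  next x-line at t=0.5081, next y-line at t=1.3000; Δt_x=1.1547, Δt_y=2.0000
    x: enter (1,4) at t=0.5081
    y: enter (1,5) at t=1.3000
    x: enter (0,5) at t=1.6628 ← occupied
  → r_2 = 1.6628
beam 3: φ=45°, α=240°
  dir = (cos 240°, sin 240°) = (-0.5000, -0.8660); from cell (2,4)
  next x-line at t=0.8800, next y-line at t=0.4041; Δt_x=2.0000, Δt_y=1.1547
    y: enter (2,3) at t=0.4041
    x: enter (1,3) at t=0.8800
    y: enter (1,2) at t=1.5588
    y: enter (1,1) at t=2.7135
    x: enter (0,1) at t=2.8800 ← occupied
  → r_3 = 2.8800
beam 4: φ=135°, α=330°
  dir = (cos 330°, sin 330°) = (0.8660, -0.5000); from cell (2,4)
  next x-line at t=0.6466, next y-line at t=0.7000; Δt_x=1.1547, Δt_y=2.0000
    x: enter (3,4) at t=0.6466
    y: enter (3,3) at t=0.7000
    x: enter (4,3) at t=1.8013
    y: enter (4,2) at t=2.7000 ← occupied
  → r_4 = 2.7000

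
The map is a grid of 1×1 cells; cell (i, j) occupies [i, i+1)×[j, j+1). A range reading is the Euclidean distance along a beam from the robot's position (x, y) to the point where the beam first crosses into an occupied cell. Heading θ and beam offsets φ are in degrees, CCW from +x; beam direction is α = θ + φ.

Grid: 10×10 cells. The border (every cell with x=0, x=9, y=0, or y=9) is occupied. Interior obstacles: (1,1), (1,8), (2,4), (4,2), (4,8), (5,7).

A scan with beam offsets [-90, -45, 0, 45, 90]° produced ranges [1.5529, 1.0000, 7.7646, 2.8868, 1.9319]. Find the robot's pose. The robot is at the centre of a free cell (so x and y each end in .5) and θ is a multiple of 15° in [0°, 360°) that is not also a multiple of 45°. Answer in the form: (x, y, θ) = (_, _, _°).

(x, y, θ) = (6.5, 8.5, 285°)

The pose lattice has 58·16 = 928 candidates. Test each by forward raycasting.
  (4.5, 4.5, 300°): beam 1 = 4.0415 ≠ 1.5529 ✗
  (6.5, 5.5, 150°): beam 1 = 4.0415 ≠ 1.5529 ✗
  (6.5, 5.5, 300°): beam 1 = 6.3509 ≠ 1.5529 ✗
  …
  (6.5, 8.5, 285°): r_1=1.5529, r_2=1.0000, r_3=7.7646, r_4=2.8868, r_5=1.9319 — all match ✓
Unique over the lattice → pose = (6.5, 8.5, 285°).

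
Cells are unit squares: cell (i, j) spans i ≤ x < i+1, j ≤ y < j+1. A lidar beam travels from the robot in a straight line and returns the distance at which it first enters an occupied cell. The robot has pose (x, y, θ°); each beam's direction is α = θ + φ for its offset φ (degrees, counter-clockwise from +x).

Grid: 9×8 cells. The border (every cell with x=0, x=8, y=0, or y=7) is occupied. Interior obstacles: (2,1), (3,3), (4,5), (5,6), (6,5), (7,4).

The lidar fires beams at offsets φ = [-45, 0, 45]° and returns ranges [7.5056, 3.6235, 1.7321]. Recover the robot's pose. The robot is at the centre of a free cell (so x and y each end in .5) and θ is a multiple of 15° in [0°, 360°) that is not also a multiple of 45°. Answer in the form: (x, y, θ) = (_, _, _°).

Enumerate (i+0.5, j+0.5, θ) over the 36 free cells and 16 admissible headings. For each, cast all 3 beams and compare to the given ranges.
  (3.5, 6.5, 30°): beam 1 = 1.5529 ≠ 7.5056 ✗
  (1.5, 5.5, 330°): beam 1 = 3.6235 ≠ 7.5056 ✗
  (7.5, 6.5, 60°): beam 1 = 0.5176 ≠ 7.5056 ✗
  …
  (1.5, 5.5, 15°): r_1=7.5056, r_2=3.6235, r_3=1.7321 — all match ✓
Unique over the lattice → pose = (1.5, 5.5, 15°).

(x, y, θ) = (1.5, 5.5, 15°)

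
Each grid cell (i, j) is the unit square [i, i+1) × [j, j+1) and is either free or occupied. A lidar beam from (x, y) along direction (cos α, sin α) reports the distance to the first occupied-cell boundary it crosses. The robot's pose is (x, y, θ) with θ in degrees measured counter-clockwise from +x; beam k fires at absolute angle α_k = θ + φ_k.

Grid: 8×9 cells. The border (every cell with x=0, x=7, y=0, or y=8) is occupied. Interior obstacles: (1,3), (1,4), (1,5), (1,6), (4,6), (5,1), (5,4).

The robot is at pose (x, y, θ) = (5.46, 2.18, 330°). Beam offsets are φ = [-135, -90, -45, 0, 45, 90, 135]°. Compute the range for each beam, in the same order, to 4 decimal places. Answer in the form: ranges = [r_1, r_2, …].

beam 1: φ=-135°, α=195°
  d=(-0.9659,-0.2588)  start (5,2)  tX=0.4762 tY=0.6955  stride 1/|dx|=1.0353 1/|dy|=3.8637
    cross x-line → (4,2), t=0.4762
    cross y-line → (4,1), t=0.6955
    cross x-line → (3,1), t=1.5115
    cross x-line → (2,1), t=2.5468
    cross x-line → (1,1), t=3.5821
    cross y-line → (1,0), t=4.5592 (wall)
  → r_1 = 4.5592
beam 2: φ=-90°, α=240°
  d=(-0.5000,-0.8660)  start (5,2)  tX=0.9200 tY=0.2078  stride 1/|dx|=2.0000 1/|dy|=1.1547
    cross y-line → (5,1), t=0.2078 (wall)
  → r_2 = 0.2078
beam 3: φ=-45°, α=285°
  d=(0.2588,-0.9659)  start (5,2)  tX=2.0864 tY=0.1863  stride 1/|dx|=3.8637 1/|dy|=1.0353
    cross y-line → (5,1), t=0.1863 (wall)
  → r_3 = 0.1863
beam 4: φ=0°, α=330°
  d=(0.8660,-0.5000)  start (5,2)  tX=0.6235 tY=0.3600  stride 1/|dx|=1.1547 1/|dy|=2.0000
    cross y-line → (5,1), t=0.3600 (wall)
  → r_4 = 0.3600
beam 5: φ=45°, α=15°
  d=(0.9659,0.2588)  start (5,2)  tX=0.5590 tY=3.1682  stride 1/|dx|=1.0353 1/|dy|=3.8637
    cross x-line → (6,2), t=0.5590
    cross x-line → (7,2), t=1.5943 (wall)
  → r_5 = 1.5943
beam 6: φ=90°, α=60°
  d=(0.5000,0.8660)  start (5,2)  tX=1.0800 tY=0.9469  stride 1/|dx|=2.0000 1/|dy|=1.1547
    cross y-line → (5,3), t=0.9469
    cross x-line → (6,3), t=1.0800
    cross y-line → (6,4), t=2.1016
    cross x-line → (7,4), t=3.0800 (wall)
  → r_6 = 3.0800
beam 7: φ=135°, α=105°
  d=(-0.2588,0.9659)  start (5,2)  tX=1.7773 tY=0.8489  stride 1/|dx|=3.8637 1/|dy|=1.0353
    cross y-line → (5,3), t=0.8489
    cross x-line → (4,3), t=1.7773
    cross y-line → (4,4), t=1.8842
    cross y-line → (4,5), t=2.9195
    cross y-line → (4,6), t=3.9548 (wall)
  → r_7 = 3.9548

ranges = [4.5592, 0.2078, 0.1863, 0.3600, 1.5943, 3.0800, 3.9548]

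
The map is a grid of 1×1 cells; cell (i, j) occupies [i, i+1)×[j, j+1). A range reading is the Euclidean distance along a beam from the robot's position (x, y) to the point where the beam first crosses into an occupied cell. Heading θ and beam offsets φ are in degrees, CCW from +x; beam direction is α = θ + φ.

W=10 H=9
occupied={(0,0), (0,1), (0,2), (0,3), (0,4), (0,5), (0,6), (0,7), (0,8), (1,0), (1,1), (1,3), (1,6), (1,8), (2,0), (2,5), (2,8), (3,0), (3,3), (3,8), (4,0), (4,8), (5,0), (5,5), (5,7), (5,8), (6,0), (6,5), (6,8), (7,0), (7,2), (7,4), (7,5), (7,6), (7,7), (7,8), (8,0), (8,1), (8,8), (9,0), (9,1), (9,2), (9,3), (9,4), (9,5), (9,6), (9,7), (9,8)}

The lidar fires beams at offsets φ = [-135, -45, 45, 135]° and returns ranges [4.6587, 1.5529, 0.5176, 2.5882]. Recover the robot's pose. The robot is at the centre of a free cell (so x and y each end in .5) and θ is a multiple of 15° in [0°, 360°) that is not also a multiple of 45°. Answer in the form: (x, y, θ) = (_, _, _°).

Enumerate (i+0.5, j+0.5, θ) over the 42 free cells and 16 admissible headings. For each, cast all 4 beams and compare to the given ranges.
  (4.5, 3.5, 75°): beam 1 = 2.8868 ≠ 4.6587 ✗
  (3.5, 4.5, 75°): beam 1 = 0.5774 ≠ 4.6587 ✗
  (6.5, 2.5, 120°): beam 1 = 0.5176 ≠ 4.6587 ✗
  (6.5, 3.5, 330°): beam 1 = 5.6940 ≠ 4.6587 ✗
  …
  (6.5, 2.5, 330°): r_1=4.6587, r_2=1.5529, r_3=0.5176, r_4=2.5882 — all match ✓
No second candidate reproduces the full scan.

(x, y, θ) = (6.5, 2.5, 330°)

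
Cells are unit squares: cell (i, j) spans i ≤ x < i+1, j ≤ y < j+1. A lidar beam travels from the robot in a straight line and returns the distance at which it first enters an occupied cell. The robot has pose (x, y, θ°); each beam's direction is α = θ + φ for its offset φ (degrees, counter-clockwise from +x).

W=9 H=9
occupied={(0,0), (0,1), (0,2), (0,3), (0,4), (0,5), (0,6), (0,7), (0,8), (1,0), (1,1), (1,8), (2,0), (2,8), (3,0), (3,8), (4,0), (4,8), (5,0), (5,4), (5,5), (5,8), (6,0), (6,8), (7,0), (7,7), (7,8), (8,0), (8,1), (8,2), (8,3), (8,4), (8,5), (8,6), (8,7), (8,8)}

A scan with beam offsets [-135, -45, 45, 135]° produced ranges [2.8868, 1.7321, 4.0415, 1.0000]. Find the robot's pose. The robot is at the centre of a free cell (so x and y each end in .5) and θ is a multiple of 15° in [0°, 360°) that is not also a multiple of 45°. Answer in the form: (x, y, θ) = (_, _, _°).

(x, y, θ) = (4.5, 6.5, 165°)

Enumerate (i+0.5, j+0.5, θ) over the 45 free cells and 16 admissible headings. For each, cast all 4 beams and compare to the given ranges.
  (7.5, 6.5, 75°): beam 1 = 1.0000 ≠ 2.8868 ✗
  (1.5, 2.5, 240°): beam 1 = 1.9319 ≠ 2.8868 ✗
  (3.5, 4.5, 285°): beam 2 = 3.0000 ≠ 1.7321 ✗
  (6.5, 4.5, 195°): beam 2 = 0.5774 ≠ 1.7321 ✗
  …
  (4.5, 6.5, 165°): r_1=2.8868, r_2=1.7321, r_3=4.0415, r_4=1.0000 — all match ✓
Unique over the lattice → pose = (4.5, 6.5, 165°).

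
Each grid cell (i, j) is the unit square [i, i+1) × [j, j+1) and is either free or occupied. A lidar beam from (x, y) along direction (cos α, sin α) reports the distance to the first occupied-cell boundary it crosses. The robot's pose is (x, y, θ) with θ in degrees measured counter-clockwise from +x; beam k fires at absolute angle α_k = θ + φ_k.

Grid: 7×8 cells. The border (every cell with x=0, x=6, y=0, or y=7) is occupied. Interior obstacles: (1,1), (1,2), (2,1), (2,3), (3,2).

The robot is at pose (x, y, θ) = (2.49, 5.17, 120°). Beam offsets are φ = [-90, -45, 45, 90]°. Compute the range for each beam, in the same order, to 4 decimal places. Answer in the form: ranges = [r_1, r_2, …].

beam 1: φ=-90°, α=30°
  direction (0.8660, 0.5000); cell (2,5); t to first gridline: x 0.5889, y 1.6600 (then +1.1547 / +2.0000)
    (3,5) via x @ 0.5889
    (3,6) via y @ 1.6600
    (4,6) via x @ 1.7436
    (5,6) via x @ 2.8983
    (5,7) via y @ 3.6600  # hit
  → r_1 = 3.6600
beam 2: φ=-45°, α=75°
  direction (0.2588, 0.9659); cell (2,5); t to first gridline: x 1.9705, y 0.8593 (then +3.8637 / +1.0353)
    (2,6) via y @ 0.8593
    (2,7) via y @ 1.8946  # hit
  → r_2 = 1.8946
beam 3: φ=45°, α=165°
  direction (-0.9659, 0.2588); cell (2,5); t to first gridline: x 0.5073, y 3.2069 (then +1.0353 / +3.8637)
    (1,5) via x @ 0.5073
    (0,5) via x @ 1.5426  # hit
  → r_3 = 1.5426
beam 4: φ=90°, α=210°
  direction (-0.8660, -0.5000); cell (2,5); t to first gridline: x 0.5658, y 0.3400 (then +1.1547 / +2.0000)
    (2,4) via y @ 0.3400
    (1,4) via x @ 0.5658
    (0,4) via x @ 1.7205  # hit
  → r_4 = 1.7205

ranges = [3.6600, 1.8946, 1.5426, 1.7205]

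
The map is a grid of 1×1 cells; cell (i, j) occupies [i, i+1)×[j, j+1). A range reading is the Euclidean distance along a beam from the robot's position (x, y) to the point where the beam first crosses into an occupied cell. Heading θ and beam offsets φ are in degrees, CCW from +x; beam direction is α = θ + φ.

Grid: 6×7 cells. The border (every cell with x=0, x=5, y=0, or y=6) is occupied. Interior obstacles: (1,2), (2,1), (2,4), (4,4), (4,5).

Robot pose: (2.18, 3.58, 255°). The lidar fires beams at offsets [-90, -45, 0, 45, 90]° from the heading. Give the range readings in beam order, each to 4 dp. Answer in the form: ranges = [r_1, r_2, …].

beam 1: φ=-90°, α=165°
  dir = (cos 165°, sin 165°) = (-0.9659, 0.2588); from cell (2,3)
  next x-line at t=0.1863, next y-line at t=1.6228; Δt_x=1.0353, Δt_y=3.8637
    x: enter (1,3) at t=0.1863
    x: enter (0,3) at t=1.2216 ← occupied
  → r_1 = 1.2216
beam 2: φ=-45°, α=210°
  dir = (cos 210°, sin 210°) = (-0.8660, -0.5000); from cell (2,3)
  next x-line at t=0.2078, next y-line at t=1.1600; Δt_x=1.1547, Δt_y=2.0000
    x: enter (1,3) at t=0.2078
    y: enter (1,2) at t=1.1600 ← occupied
  → r_2 = 1.1600
beam 3: φ=0°, α=255°
  dir = (cos 255°, sin 255°) = (-0.2588, -0.9659); from cell (2,3)
  next x-line at t=0.6955, next y-line at t=0.6005; Δt_x=3.8637, Δt_y=1.0353
    y: enter (2,2) at t=0.6005
    x: enter (1,2) at t=0.6955 ← occupied
  → r_3 = 0.6955
beam 4: φ=45°, α=300°
  dir = (cos 300°, sin 300°) = (0.5000, -0.8660); from cell (2,3)
  next x-line at t=1.6400, next y-line at t=0.6697; Δt_x=2.0000, Δt_y=1.1547
    y: enter (2,2) at t=0.6697
    x: enter (3,2) at t=1.6400
    y: enter (3,1) at t=1.8244
    y: enter (3,0) at t=2.9791 ← occupied
  → r_4 = 2.9791
beam 5: φ=90°, α=345°
  dir = (cos 345°, sin 345°) = (0.9659, -0.2588); from cell (2,3)
  next x-line at t=0.8489, next y-line at t=2.2409; Δt_x=1.0353, Δt_y=3.8637
    x: enter (3,3) at t=0.8489
    x: enter (4,3) at t=1.8842
    y: enter (4,2) at t=2.2409
    x: enter (5,2) at t=2.9195 ← occupied
  → r_5 = 2.9195

ranges = [1.2216, 1.1600, 0.6955, 2.9791, 2.9195]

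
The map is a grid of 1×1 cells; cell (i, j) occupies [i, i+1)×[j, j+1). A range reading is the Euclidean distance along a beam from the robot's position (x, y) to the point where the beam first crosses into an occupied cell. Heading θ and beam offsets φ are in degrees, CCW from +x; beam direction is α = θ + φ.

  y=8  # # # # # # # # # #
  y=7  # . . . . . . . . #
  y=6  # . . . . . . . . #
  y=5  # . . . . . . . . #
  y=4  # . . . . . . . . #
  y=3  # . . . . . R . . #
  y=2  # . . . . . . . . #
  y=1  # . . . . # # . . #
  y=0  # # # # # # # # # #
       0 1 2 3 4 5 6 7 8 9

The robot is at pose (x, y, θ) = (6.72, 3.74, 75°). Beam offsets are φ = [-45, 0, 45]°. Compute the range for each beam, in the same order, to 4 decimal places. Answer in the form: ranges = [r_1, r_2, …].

ranges = [2.6327, 4.4103, 4.9190]

beam 1: φ=-45°, α=30°
  dir = (cos 30°, sin 30°) = (0.8660, 0.5000); from cell (6,3)
  next x-line at t=0.3233, next y-line at t=0.5200; Δt_x=1.1547, Δt_y=2.0000
    x: enter (7,3) at t=0.3233
    y: enter (7,4) at t=0.5200
    x: enter (8,4) at t=1.4780
    y: enter (8,5) at t=2.5200
    x: enter (9,5) at t=2.6327 ← occupied
  → r_1 = 2.6327
beam 2: φ=0°, α=75°
  dir = (cos 75°, sin 75°) = (0.2588, 0.9659); from cell (6,3)
  next x-line at t=1.0818, next y-line at t=0.2692; Δt_x=3.8637, Δt_y=1.0353
    y: enter (6,4) at t=0.2692
    x: enter (7,4) at t=1.0818
    y: enter (7,5) at t=1.3044
    y: enter (7,6) at t=2.3397
    y: enter (7,7) at t=3.3750
    y: enter (7,8) at t=4.4103 ← occupied
  → r_2 = 4.4103
beam 3: φ=45°, α=120°
  dir = (cos 120°, sin 120°) = (-0.5000, 0.8660); from cell (6,3)
  next x-line at t=1.4400, next y-line at t=0.3002; Δt_x=2.0000, Δt_y=1.1547
    y: enter (6,4) at t=0.3002
    x: enter (5,4) at t=1.4400
    y: enter (5,5) at t=1.4549
    y: enter (5,6) at t=2.6096
    x: enter (4,6) at t=3.4400
    y: enter (4,7) at t=3.7643
    y: enter (4,8) at t=4.9190 ← occupied
  → r_3 = 4.9190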